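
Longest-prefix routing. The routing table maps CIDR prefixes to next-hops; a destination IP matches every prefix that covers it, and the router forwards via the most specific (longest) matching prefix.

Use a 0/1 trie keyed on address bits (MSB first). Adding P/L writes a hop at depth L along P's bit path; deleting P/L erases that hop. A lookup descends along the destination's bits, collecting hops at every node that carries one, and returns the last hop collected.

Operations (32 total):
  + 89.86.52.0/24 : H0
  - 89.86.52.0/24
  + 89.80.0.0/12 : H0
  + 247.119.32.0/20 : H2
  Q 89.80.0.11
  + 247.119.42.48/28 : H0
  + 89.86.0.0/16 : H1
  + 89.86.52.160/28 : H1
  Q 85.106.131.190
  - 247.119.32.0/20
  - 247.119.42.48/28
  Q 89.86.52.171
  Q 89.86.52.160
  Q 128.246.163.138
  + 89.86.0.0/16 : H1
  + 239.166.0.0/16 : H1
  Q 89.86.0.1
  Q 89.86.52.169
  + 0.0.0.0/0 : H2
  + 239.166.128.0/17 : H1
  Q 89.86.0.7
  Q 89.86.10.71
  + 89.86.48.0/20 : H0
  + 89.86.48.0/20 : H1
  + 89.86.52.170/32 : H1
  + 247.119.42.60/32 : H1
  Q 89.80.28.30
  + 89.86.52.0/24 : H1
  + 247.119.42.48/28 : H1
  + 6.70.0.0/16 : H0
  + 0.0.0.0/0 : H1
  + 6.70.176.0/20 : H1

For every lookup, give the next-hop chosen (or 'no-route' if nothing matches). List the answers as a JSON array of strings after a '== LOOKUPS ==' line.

Apply in order:
  + 89.86.52.0/24 (H0) depth=24
  del 89.86.52.0/24 (clear depth 24)
  + 89.80.0.0/12 (H0) depth=12
  + 247.119.32.0/20 (H2) depth=20
  Q 89.80.0.11: descend 0101100101010 ; hops seen [H0] ; pick H0
  + 247.119.42.48/28 (H0) depth=28
  + 89.86.0.0/16 (H1) depth=16
  + 89.86.52.160/28 (H1) depth=28
  Q 85.106.131.190: descend 0101 ; hops seen [∅] ; pick no-route
  del 247.119.32.0/20 (clear depth 20)
  del 247.119.42.48/28 (clear depth 28)
  Q 89.86.52.171: descend 0101100101010110001101001010 ; hops seen [H0,H1,H1] ; pick H1
  Q 89.86.52.160: descend 0101100101010110001101001010 ; hops seen [H0,H1,H1] ; pick H1
  Q 128.246.163.138: descend 1 ; hops seen [∅] ; pick no-route
  + 89.86.0.0/16 (H1) depth=16
  + 239.166.0.0/16 (H1) depth=16
  Q 89.86.0.1: descend 010110010101011000 ; hops seen [H0,H1] ; pick H1
  Q 89.86.52.169: descend 0101100101010110001101001010 ; hops seen [H0,H1,H1] ; pick H1
  + 0.0.0.0/0 (H2) depth=0
  + 239.166.128.0/17 (H1) depth=17
  Q 89.86.0.7: descend 010110010101011000 ; hops seen [H2,H0,H1] ; pick H1
  Q 89.86.10.71: descend 010110010101011000 ; hops seen [H2,H0,H1] ; pick H1
  + 89.86.48.0/20 (H0) depth=20
  + 89.86.48.0/20 (H1) depth=20
  + 89.86.52.170/32 (H1) depth=32
  + 247.119.42.60/32 (H1) depth=32
  Q 89.80.28.30: descend 0101100101010 ; hops seen [H2,H0] ; pick H0
  + 89.86.52.0/24 (H1) depth=24
  + 247.119.42.48/28 (H1) depth=28
  + 6.70.0.0/16 (H0) depth=16
  + 0.0.0.0/0 (H1) depth=0
  + 6.70.176.0/20 (H1) depth=20

== LOOKUPS ==
["H0","no-route","H1","H1","no-route","H1","H1","H1","H1","H0"]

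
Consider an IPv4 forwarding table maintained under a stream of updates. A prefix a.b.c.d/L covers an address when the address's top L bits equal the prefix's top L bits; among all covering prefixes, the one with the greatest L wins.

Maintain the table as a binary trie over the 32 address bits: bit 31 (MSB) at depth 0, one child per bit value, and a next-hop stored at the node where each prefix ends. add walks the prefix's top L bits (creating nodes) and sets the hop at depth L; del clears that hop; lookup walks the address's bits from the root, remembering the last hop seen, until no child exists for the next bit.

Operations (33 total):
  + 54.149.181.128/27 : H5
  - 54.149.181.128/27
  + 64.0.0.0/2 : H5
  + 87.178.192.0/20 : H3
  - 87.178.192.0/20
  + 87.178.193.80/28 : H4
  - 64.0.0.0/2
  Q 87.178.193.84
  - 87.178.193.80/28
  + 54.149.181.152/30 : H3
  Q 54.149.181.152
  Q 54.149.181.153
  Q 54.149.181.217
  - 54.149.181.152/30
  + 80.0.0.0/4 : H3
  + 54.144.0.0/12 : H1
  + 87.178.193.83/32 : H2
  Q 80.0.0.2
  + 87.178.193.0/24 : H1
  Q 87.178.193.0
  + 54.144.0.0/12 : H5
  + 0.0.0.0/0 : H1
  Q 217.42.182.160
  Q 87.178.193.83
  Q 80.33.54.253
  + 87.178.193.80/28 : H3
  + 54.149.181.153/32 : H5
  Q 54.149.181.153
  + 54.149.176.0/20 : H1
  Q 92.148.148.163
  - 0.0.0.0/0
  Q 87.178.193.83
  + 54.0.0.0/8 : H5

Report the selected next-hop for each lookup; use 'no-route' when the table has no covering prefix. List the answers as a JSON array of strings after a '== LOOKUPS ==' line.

Apply in order:
  add 54.149.181.128/27 -> H5 at depth 27
  del 54.149.181.128/27 (clear depth 27)
  add 64.0.0.0/2 -> H5 at depth 2
  add 87.178.192.0/20 -> H3 at depth 20
  del 87.178.192.0/20 (clear depth 20)
  add 87.178.193.80/28 -> H4 at depth 28
  del 64.0.0.0/2 (clear depth 2)
  ? 87.178.193.84  path d0:-→d1:-→d2:-→d3:-→d4:-→d5:-→d6:-→d7:-→d8:-→d9:-→d10:-→d11:-→d12:-→d13:-→d14:-→d15:-→d16:-→d17:-→d18:-→d19:-→d20:-→d21:-→d22:-→d23:-→d24:-→d25:-→d26:-→d27:-→d28:H4  best=H4
  del 87.178.193.80/28 (clear depth 28)
  add 54.149.181.152/30 -> H3 at depth 30
  ? 54.149.181.152  path d0:-→d1:-→d2:-→d3:-→d4:-→d5:-→d6:-→d7:-→d8:-→d9:-→d10:-→d11:-→d12:-→d13:-→d14:-→d15:-→d16:-→d17:-→d18:-→d19:-→d20:-→d21:-→d22:-→d23:-→d24:-→d25:-→d26:-→d27:-→d28:-→d29:-→d30:H3  best=H3
  ? 54.149.181.153  path d0:-→d1:-→d2:-→d3:-→d4:-→d5:-→d6:-→d7:-→d8:-→d9:-→d10:-→d11:-→d12:-→d13:-→d14:-→d15:-→d16:-→d17:-→d18:-→d19:-→d20:-→d21:-→d22:-→d23:-→d24:-→d25:-→d26:-→d27:-→d28:-→d29:-→d30:H3  best=H3
  ? 54.149.181.217  path d0:-→d1:-→d2:-→d3:-→d4:-→d5:-→d6:-→d7:-→d8:-→d9:-→d10:-→d11:-→d12:-→d13:-→d14:-→d15:-→d16:-→d17:-→d18:-→d19:-→d20:-→d21:-→d22:-→d23:-→d24:-→d25:-  best=no-route
  del 54.149.181.152/30 (clear depth 30)
  add 80.0.0.0/4 -> H3 at depth 4
  add 54.144.0.0/12 -> H1 at depth 12
  add 87.178.193.83/32 -> H2 at depth 32
  ? 80.0.0.2  path d0:-→d1:-→d2:-→d3:-→d4:H3→d5:-  best=H3
  add 87.178.193.0/24 -> H1 at depth 24
  ? 87.178.193.0  path d0:-→d1:-→d2:-→d3:-→d4:H3→d5:-→d6:-→d7:-→d8:-→d9:-→d10:-→d11:-→d12:-→d13:-→d14:-→d15:-→d16:-→d17:-→d18:-→d19:-→d20:-→d21:-→d22:-→d23:-→d24:H1→d25:-  best=H1
  add 54.144.0.0/12 -> H5 at depth 12
  add 0.0.0.0/0 -> H1 at depth 0
  ? 217.42.182.160  path d0:H1  best=H1
  ? 87.178.193.83  path d0:H1→d1:-→d2:-→d3:-→d4:H3→d5:-→d6:-→d7:-→d8:-→d9:-→d10:-→d11:-→d12:-→d13:-→d14:-→d15:-→d16:-→d17:-→d18:-→d19:-→d20:-→d21:-→d22:-→d23:-→d24:H1→d25:-→d26:-→d27:-→d28:-→d29:-→d30:-→d31:-→d32:H2  best=H2
  ? 80.33.54.253  path d0:H1→d1:-→d2:-→d3:-→d4:H3→d5:-  best=H3
  add 87.178.193.80/28 -> H3 at depth 28
  add 54.149.181.153/32 -> H5 at depth 32
  ? 54.149.181.153  path d0:H1→d1:-→d2:-→d3:-→d4:-→d5:-→d6:-→d7:-→d8:-→d9:-→d10:-→d11:-→d12:H5→d13:-→d14:-→d15:-→d16:-→d17:-→d18:-→d19:-→d20:-→d21:-→d22:-→d23:-→d24:-→d25:-→d26:-→d27:-→d28:-→d29:-→d30:-→d31:-→d32:H5  best=H5
  add 54.149.176.0/20 -> H1 at depth 20
  ? 92.148.148.163  path d0:H1→d1:-→d2:-→d3:-→d4:H3  best=H3
  del 0.0.0.0/0 (clear depth 0)
  ? 87.178.193.83  path d0:-→d1:-→d2:-→d3:-→d4:H3→d5:-→d6:-→d7:-→d8:-→d9:-→d10:-→d11:-→d12:-→d13:-→d14:-→d15:-→d16:-→d17:-→d18:-→d19:-→d20:-→d21:-→d22:-→d23:-→d24:H1→d25:-→d26:-→d27:-→d28:H3→d29:-→d30:-→d31:-→d32:H2  best=H2
  add 54.0.0.0/8 -> H5 at depth 8

== LOOKUPS ==
["H4","H3","H3","no-route","H3","H1","H1","H2","H3","H5","H3","H2"]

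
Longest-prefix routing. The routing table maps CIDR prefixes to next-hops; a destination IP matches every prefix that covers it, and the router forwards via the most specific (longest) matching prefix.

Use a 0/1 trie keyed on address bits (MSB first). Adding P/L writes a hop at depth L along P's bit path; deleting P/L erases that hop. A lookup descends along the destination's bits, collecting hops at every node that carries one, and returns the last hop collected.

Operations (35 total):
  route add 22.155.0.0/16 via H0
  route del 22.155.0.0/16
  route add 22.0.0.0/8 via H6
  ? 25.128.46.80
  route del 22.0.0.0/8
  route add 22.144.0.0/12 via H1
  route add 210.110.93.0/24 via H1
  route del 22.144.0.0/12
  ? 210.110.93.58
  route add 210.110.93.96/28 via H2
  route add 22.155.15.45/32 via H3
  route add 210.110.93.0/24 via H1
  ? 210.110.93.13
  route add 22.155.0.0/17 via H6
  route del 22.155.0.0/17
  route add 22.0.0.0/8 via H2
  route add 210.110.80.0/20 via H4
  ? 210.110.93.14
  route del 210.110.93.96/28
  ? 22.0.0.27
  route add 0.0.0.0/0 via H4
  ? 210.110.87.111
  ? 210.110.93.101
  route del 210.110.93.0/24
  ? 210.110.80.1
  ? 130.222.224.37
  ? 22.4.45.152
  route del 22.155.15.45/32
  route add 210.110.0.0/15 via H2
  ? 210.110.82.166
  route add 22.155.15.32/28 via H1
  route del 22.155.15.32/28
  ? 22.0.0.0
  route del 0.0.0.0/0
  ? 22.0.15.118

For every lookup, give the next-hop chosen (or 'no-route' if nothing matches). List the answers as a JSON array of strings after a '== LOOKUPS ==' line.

Trace:
  add 22.155.0.0/16 -> H0 at depth 16
  del 22.155.0.0/16 (clear depth 16)
  add 22.0.0.0/8 -> H6 at depth 8
  Q 25.128.46.80: descend 0001 ; hops seen [∅] ; pick no-route
  del 22.0.0.0/8 (clear depth 8)
  add 22.144.0.0/12 -> H1 at depth 12
  add 210.110.93.0/24 -> H1 at depth 24
  del 22.144.0.0/12 (clear depth 12)
  Q 210.110.93.58: descend 110100100110111001011101 ; hops seen [H1] ; pick H1
  add 210.110.93.96/28 -> H2 at depth 28
  add 22.155.15.45/32 -> H3 at depth 32
  add 210.110.93.0/24 -> H1 at depth 24
  Q 210.110.93.13: descend 1101001001101110010111010 ; hops seen [H1] ; pick H1
  add 22.155.0.0/17 -> H6 at depth 17
  del 22.155.0.0/17 (clear depth 17)
  add 22.0.0.0/8 -> H2 at depth 8
  add 210.110.80.0/20 -> H4 at depth 20
  Q 210.110.93.14: descend 1101001001101110010111010 ; hops seen [H4,H1] ; pick H1
  del 210.110.93.96/28 (clear depth 28)
  Q 22.0.0.27: descend 00010110 ; hops seen [H2] ; pick H2
  add 0.0.0.0/0 -> H4 at depth 0
  Q 210.110.87.111: descend 11010010011011100101 ; hops seen [H4,H4] ; pick H4
  Q 210.110.93.101: descend 1101001001101110010111010110 ; hops seen [H4,H4,H1] ; pick H1
  del 210.110.93.0/24 (clear depth 24)
  Q 210.110.80.1: descend 11010010011011100101 ; hops seen [H4,H4] ; pick H4
  Q 130.222.224.37: descend 1 ; hops seen [H4] ; pick H4
  Q 22.4.45.152: descend 00010110 ; hops seen [H4,H2] ; pick H2
  del 22.155.15.45/32 (clear depth 32)
  add 210.110.0.0/15 -> H2 at depth 15
  Q 210.110.82.166: descend 11010010011011100101 ; hops seen [H4,H2,H4] ; pick H4
  add 22.155.15.32/28 -> H1 at depth 28
  del 22.155.15.32/28 (clear depth 28)
  Q 22.0.0.0: descend 00010110 ; hops seen [H4,H2] ; pick H2
  del 0.0.0.0/0 (clear depth 0)
  Q 22.0.15.118: descend 00010110 ; hops seen [H2] ; pick H2

== LOOKUPS ==
["no-route","H1","H1","H1","H2","H4","H1","H4","H4","H2","H4","H2","H2"]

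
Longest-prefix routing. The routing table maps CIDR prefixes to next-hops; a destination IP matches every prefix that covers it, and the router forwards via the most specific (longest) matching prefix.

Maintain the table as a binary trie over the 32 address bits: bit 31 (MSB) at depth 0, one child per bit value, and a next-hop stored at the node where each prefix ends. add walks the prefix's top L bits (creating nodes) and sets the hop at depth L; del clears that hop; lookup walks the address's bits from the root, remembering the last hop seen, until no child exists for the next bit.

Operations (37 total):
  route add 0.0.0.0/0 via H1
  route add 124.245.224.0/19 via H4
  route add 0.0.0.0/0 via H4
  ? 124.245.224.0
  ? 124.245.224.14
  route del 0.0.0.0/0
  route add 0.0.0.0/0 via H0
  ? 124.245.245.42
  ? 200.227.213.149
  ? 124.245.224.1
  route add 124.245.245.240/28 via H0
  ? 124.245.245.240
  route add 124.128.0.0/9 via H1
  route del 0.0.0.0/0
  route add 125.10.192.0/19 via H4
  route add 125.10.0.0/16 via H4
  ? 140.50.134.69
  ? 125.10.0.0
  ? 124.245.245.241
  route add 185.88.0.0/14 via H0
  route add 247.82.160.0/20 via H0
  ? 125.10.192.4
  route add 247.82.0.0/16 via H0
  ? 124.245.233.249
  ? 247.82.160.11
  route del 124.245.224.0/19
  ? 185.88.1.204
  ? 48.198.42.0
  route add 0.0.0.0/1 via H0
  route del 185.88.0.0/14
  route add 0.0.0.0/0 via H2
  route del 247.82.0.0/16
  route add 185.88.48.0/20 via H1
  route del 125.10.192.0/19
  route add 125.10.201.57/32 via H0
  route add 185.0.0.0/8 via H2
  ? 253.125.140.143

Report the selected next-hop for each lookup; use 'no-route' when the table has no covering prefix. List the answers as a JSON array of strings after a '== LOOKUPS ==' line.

Process each operation:
  + 0.0.0.0/0 (H1) depth=0
  + 124.245.224.0/19 (H4) depth=19
  + 0.0.0.0/0 (H4) depth=0
  Q 124.245.224.0: descend 0111110011110101111 ; hops seen [H4,H4] ; pick H4
  Q 124.245.224.14: descend 0111110011110101111 ; hops seen [H4,H4] ; pick H4
  del 0.0.0.0/0 (clear depth 0)
  + 0.0.0.0/0 (H0) depth=0
  Q 124.245.245.42: descend 0111110011110101111 ; hops seen [H0,H4] ; pick H4
  Q 200.227.213.149: descend ε ; hops seen [H0] ; pick H0
  Q 124.245.224.1: descend 0111110011110101111 ; hops seen [H0,H4] ; pick H4
  + 124.245.245.240/28 (H0) depth=28
  Q 124.245.245.240: descend 0111110011110101111101011111 ; hops seen [H0,H4,H0] ; pick H0
  + 124.128.0.0/9 (H1) depth=9
  del 0.0.0.0/0 (clear depth 0)
  + 125.10.192.0/19 (H4) depth=19
  + 125.10.0.0/16 (H4) depth=16
  Q 140.50.134.69: descend ε ; hops seen [∅] ; pick no-route
  Q 125.10.0.0: descend 0111110100001010 ; hops seen [H4] ; pick H4
  Q 124.245.245.241: descend 0111110011110101111101011111 ; hops seen [H1,H4,H0] ; pick H0
  + 185.88.0.0/14 (H0) depth=14
  + 247.82.160.0/20 (H0) depth=20
  Q 125.10.192.4: descend 0111110100001010110 ; hops seen [H4,H4] ; pick H4
  + 247.82.0.0/16 (H0) depth=16
  Q 124.245.233.249: descend 0111110011110101111 ; hops seen [H1,H4] ; pick H4
  Q 247.82.160.11: descend 11110111010100101010 ; hops seen [H0,H0] ; pick H0
  del 124.245.224.0/19 (clear depth 19)
  Q 185.88.1.204: descend 10111001010110 ; hops seen [H0] ; pick H0
  Q 48.198.42.0: descend 0 ; hops seen [∅] ; pick no-route
  + 0.0.0.0/1 (H0) depth=1
  del 185.88.0.0/14 (clear depth 14)
  + 0.0.0.0/0 (H2) depth=0
  del 247.82.0.0/16 (clear depth 16)
  + 185.88.48.0/20 (H1) depth=20
  del 125.10.192.0/19 (clear depth 19)
  + 125.10.201.57/32 (H0) depth=32
  + 185.0.0.0/8 (H2) depth=8
  Q 253.125.140.143: descend 1111 ; hops seen [H2] ; pick H2

== LOOKUPS ==
["H4","H4","H4","H0","H4","H0","no-route","H4","H0","H4","H4","H0","H0","no-route","H2"]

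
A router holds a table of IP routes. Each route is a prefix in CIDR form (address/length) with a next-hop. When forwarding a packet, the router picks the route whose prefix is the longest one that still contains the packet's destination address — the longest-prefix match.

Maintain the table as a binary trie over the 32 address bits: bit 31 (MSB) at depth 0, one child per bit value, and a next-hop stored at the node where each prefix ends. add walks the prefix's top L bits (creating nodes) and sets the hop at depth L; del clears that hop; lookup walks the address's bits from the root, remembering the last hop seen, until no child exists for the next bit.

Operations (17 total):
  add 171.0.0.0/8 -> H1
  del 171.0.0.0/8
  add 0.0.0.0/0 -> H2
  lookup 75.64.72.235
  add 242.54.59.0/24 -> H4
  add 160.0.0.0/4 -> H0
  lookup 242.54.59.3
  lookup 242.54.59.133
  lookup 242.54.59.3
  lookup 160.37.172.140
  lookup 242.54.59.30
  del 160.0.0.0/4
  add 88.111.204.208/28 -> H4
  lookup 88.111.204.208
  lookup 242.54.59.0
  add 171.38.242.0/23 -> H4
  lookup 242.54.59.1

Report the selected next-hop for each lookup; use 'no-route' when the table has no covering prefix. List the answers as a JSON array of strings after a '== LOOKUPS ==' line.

Apply in order:
  + 171.0.0.0/8 (H1) depth=8
  del 171.0.0.0/8 (clear depth 8)
  + 0.0.0.0/0 (H2) depth=0
  lookup 75.64.72.235: bits ε walk d0:H2 -> H2
  + 242.54.59.0/24 (H4) depth=24
  + 160.0.0.0/4 (H0) depth=4
  lookup 242.54.59.3: bits 111100100011011000111011 walk d0:H2→d1:-→d2:-→d3:-→d4:-→d5:-→d6:-→d7:-→d8:-→d9:-→d10:-→d11:-→d12:-→d13:-→d14:-→d15:-→d16:-→d17:-→d18:-→d19:-→d20:-→d21:-→d22:-→d23:-→d24:H4 -> H4
  lookup 242.54.59.133: bits 111100100011011000111011 walk d0:H2→d1:-→d2:-→d3:-→d4:-→d5:-→d6:-→d7:-→d8:-→d9:-→d10:-→d11:-→d12:-→d13:-→d14:-→d15:-→d16:-→d17:-→d18:-→d19:-→d20:-→d21:-→d22:-→d23:-→d24:H4 -> H4
  lookup 242.54.59.3: bits 111100100011011000111011 walk d0:H2→d1:-→d2:-→d3:-→d4:-→d5:-→d6:-→d7:-→d8:-→d9:-→d10:-→d11:-→d12:-→d13:-→d14:-→d15:-→d16:-→d17:-→d18:-→d19:-→d20:-→d21:-→d22:-→d23:-→d24:H4 -> H4
  lookup 160.37.172.140: bits 1010 walk d0:H2→d1:-→d2:-→d3:-→d4:H0 -> H0
  lookup 242.54.59.30: bits 111100100011011000111011 walk d0:H2→d1:-→d2:-→d3:-→d4:-→d5:-→d6:-→d7:-→d8:-→d9:-→d10:-→d11:-→d12:-→d13:-→d14:-→d15:-→d16:-→d17:-→d18:-→d19:-→d20:-→d21:-→d22:-→d23:-→d24:H4 -> H4
  del 160.0.0.0/4 (clear depth 4)
  + 88.111.204.208/28 (H4) depth=28
  lookup 88.111.204.208: bits 0101100001101111110011001101 walk d0:H2→d1:-→d2:-→d3:-→d4:-→d5:-→d6:-→d7:-→d8:-→d9:-→d10:-→d11:-→d12:-→d13:-→d14:-→d15:-→d16:-→d17:-→d18:-→d19:-→d20:-→d21:-→d22:-→d23:-→d24:-→d25:-→d26:-→d27:-→d28:H4 -> H4
  lookup 242.54.59.0: bits 111100100011011000111011 walk d0:H2→d1:-→d2:-→d3:-→d4:-→d5:-→d6:-→d7:-→d8:-→d9:-→d10:-→d11:-→d12:-→d13:-→d14:-→d15:-→d16:-→d17:-→d18:-→d19:-→d20:-→d21:-→d22:-→d23:-→d24:H4 -> H4
  + 171.38.242.0/23 (H4) depth=23
  lookup 242.54.59.1: bits 111100100011011000111011 walk d0:H2→d1:-→d2:-→d3:-→d4:-→d5:-→d6:-→d7:-→d8:-→d9:-→d10:-→d11:-→d12:-→d13:-→d14:-→d15:-→d16:-→d17:-→d18:-→d19:-→d20:-→d21:-→d22:-→d23:-→d24:H4 -> H4

== LOOKUPS ==
["H2","H4","H4","H4","H0","H4","H4","H4","H4"]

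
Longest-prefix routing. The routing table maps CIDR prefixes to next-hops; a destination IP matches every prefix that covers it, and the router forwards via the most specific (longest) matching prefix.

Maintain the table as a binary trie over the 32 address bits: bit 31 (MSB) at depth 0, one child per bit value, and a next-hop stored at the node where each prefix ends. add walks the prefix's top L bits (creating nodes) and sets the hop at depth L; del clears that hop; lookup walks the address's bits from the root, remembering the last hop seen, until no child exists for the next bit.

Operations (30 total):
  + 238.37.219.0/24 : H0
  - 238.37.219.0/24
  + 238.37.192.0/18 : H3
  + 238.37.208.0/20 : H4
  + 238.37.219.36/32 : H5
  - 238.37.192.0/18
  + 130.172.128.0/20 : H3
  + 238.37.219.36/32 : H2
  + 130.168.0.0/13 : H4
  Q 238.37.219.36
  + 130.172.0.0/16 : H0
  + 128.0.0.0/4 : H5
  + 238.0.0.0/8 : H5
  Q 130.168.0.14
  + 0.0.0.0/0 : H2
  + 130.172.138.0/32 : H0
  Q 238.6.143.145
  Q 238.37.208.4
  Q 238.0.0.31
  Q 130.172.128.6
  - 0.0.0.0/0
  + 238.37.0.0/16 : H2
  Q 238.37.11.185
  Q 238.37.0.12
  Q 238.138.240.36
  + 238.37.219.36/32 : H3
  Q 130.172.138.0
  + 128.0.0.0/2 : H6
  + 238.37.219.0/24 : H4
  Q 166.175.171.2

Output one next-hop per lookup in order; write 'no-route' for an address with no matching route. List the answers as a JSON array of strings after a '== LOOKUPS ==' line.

Apply in order:
  add 238.37.219.0/24 -> H0 at depth 24
  - 238.37.219.0/24 clear@24
  add 238.37.192.0/18 -> H3 at depth 18
  add 238.37.208.0/20 -> H4 at depth 20
  add 238.37.219.36/32 -> H5 at depth 32
  - 238.37.192.0/18 clear@18
  add 130.172.128.0/20 -> H3 at depth 20
  add 238.37.219.36/32 -> H2 at depth 32
  add 130.168.0.0/13 -> H4 at depth 13
  lookup 238.37.219.36: bits 11101110001001011101101100100100 walk d0:-→d1:-→d2:-→d3:-→d4:-→d5:-→d6:-→d7:-→d8:-→d9:-→d10:-→d11:-→d12:-→d13:-→d14:-→d15:-→d16:-→d17:-→d18:-→d19:-→d20:H4→d21:-→d22:-→d23:-→d24:-→d25:-→d26:-→d27:-→d28:-→d29:-→d30:-→d31:-→d32:H2 -> H2
  add 130.172.0.0/16 -> H0 at depth 16
  add 128.0.0.0/4 -> H5 at depth 4
  add 238.0.0.0/8 -> H5 at depth 8
  lookup 130.168.0.14: bits 1000001010101 walk d0:-→d1:-→d2:-→d3:-→d4:H5→d5:-→d6:-→d7:-→d8:-→d9:-→d10:-→d11:-→d12:-→d13:H4 -> H4
  add 0.0.0.0/0 -> H2 at depth 0
  add 130.172.138.0/32 -> H0 at depth 32
  lookup 238.6.143.145: bits 1110111000 walk d0:H2→d1:-→d2:-→d3:-→d4:-→d5:-→d6:-→d7:-→d8:H5→d9:-→d10:- -> H5
  lookup 238.37.208.4: bits 11101110001001011101 walk d0:H2→d1:-→d2:-→d3:-→d4:-→d5:-→d6:-→d7:-→d8:H5→d9:-→d10:-→d11:-→d12:-→d13:-→d14:-→d15:-→d16:-→d17:-→d18:-→d19:-→d20:H4 -> H4
  lookup 238.0.0.31: bits 1110111000 walk d0:H2→d1:-→d2:-→d3:-→d4:-→d5:-→d6:-→d7:-→d8:H5→d9:-→d10:- -> H5
  lookup 130.172.128.6: bits 10000010101011001000 walk d0:H2→d1:-→d2:-→d3:-→d4:H5→d5:-→d6:-→d7:-→d8:-→d9:-→d10:-→d11:-→d12:-→d13:H4→d14:-→d15:-→d16:H0→d17:-→d18:-→d19:-→d20:H3 -> H3
  - 0.0.0.0/0 clear@0
  add 238.37.0.0/16 -> H2 at depth 16
  lookup 238.37.11.185: bits 1110111000100101 walk d0:-→d1:-→d2:-→d3:-→d4:-→d5:-→d6:-→d7:-→d8:H5→d9:-→d10:-→d11:-→d12:-→d13:-→d14:-→d15:-→d16:H2 -> H2
  lookup 238.37.0.12: bits 1110111000100101 walk d0:-→d1:-→d2:-→d3:-→d4:-→d5:-→d6:-→d7:-→d8:H5→d9:-→d10:-→d11:-→d12:-→d13:-→d14:-→d15:-→d16:H2 -> H2
  lookup 238.138.240.36: bits 11101110 walk d0:-→d1:-→d2:-→d3:-→d4:-→d5:-→d6:-→d7:-→d8:H5 -> H5
  add 238.37.219.36/32 -> H3 at depth 32
  lookup 130.172.138.0: bits 10000010101011001000101000000000 walk d0:-→d1:-→d2:-→d3:-→d4:H5→d5:-→d6:-→d7:-→d8:-→d9:-→d10:-→d11:-→d12:-→d13:H4→d14:-→d15:-→d16:H0→d17:-→d18:-→d19:-→d20:H3→d21:-→d22:-→d23:-→d24:-→d25:-→d26:-→d27:-→d28:-→d29:-→d30:-→d31:-→d32:H0 -> H0
  add 128.0.0.0/2 -> H6 at depth 2
  add 238.37.219.0/24 -> H4 at depth 24
  lookup 166.175.171.2: bits 10 walk d0:-→d1:-→d2:H6 -> H6

== LOOKUPS ==
["H2","H4","H5","H4","H5","H3","H2","H2","H5","H0","H6"]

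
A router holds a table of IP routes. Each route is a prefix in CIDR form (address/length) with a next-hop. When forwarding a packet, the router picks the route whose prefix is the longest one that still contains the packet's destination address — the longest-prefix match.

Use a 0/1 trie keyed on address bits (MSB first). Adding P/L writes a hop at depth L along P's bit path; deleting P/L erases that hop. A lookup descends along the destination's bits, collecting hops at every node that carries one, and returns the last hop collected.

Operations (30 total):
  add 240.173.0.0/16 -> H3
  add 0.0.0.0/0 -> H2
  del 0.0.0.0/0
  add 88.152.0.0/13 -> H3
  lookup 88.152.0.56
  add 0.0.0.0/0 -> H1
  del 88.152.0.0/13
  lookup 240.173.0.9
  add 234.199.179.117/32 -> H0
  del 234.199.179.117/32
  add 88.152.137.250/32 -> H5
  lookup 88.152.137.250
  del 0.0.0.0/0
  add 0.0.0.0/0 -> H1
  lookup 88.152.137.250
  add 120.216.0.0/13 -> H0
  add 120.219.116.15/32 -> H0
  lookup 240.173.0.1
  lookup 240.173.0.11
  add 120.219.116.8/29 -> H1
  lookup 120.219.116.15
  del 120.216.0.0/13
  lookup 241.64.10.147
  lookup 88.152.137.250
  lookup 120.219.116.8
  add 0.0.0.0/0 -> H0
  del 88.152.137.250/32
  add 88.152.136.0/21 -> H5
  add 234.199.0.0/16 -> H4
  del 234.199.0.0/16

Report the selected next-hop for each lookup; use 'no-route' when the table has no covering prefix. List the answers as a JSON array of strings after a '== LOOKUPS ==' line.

Trace:
  + 240.173.0.0/16 (H3) depth=16
  + 0.0.0.0/0 (H2) depth=0
  del 0.0.0.0/0 (clear depth 0)
  + 88.152.0.0/13 (H3) depth=13
  lookup 88.152.0.56: bits 0101100010011 walk d0:-→d1:-→d2:-→d3:-→d4:-→d5:-→d6:-→d7:-→d8:-→d9:-→d10:-→d11:-→d12:-→d13:H3 -> H3
  + 0.0.0.0/0 (H1) depth=0
  del 88.152.0.0/13 (clear depth 13)
  lookup 240.173.0.9: bits 1111000010101101 walk d0:H1→d1:-→d2:-→d3:-→d4:-→d5:-→d6:-→d7:-→d8:-→d9:-→d10:-→d11:-→d12:-→d13:-→d14:-→d15:-→d16:H3 -> H3
  + 234.199.179.117/32 (H0) depth=32
  del 234.199.179.117/32 (clear depth 32)
  + 88.152.137.250/32 (H5) depth=32
  lookup 88.152.137.250: bits 01011000100110001000100111111010 walk d0:H1→d1:-→d2:-→d3:-→d4:-→d5:-→d6:-→d7:-→d8:-→d9:-→d10:-→d11:-→d12:-→d13:-→d14:-→d15:-→d16:-→d17:-→d18:-→d19:-→d20:-→d21:-→d22:-→d23:-→d24:-→d25:-→d26:-→d27:-→d28:-→d29:-→d30:-→d31:-→d32:H5 -> H5
  del 0.0.0.0/0 (clear depth 0)
  + 0.0.0.0/0 (H1) depth=0
  lookup 88.152.137.250: bits 01011000100110001000100111111010 walk d0:H1→d1:-→d2:-→d3:-→d4:-→d5:-→d6:-→d7:-→d8:-→d9:-→d10:-→d11:-→d12:-→d13:-→d14:-→d15:-→d16:-→d17:-→d18:-→d19:-→d20:-→d21:-→d22:-→d23:-→d24:-→d25:-→d26:-→d27:-→d28:-→d29:-→d30:-→d31:-→d32:H5 -> H5
  + 120.216.0.0/13 (H0) depth=13
  + 120.219.116.15/32 (H0) depth=32
  lookup 240.173.0.1: bits 1111000010101101 walk d0:H1→d1:-→d2:-→d3:-→d4:-→d5:-→d6:-→d7:-→d8:-→d9:-→d10:-→d11:-→d12:-→d13:-→d14:-→d15:-→d16:H3 -> H3
  lookup 240.173.0.11: bits 1111000010101101 walk d0:H1→d1:-→d2:-→d3:-→d4:-→d5:-→d6:-→d7:-→d8:-→d9:-→d10:-→d11:-→d12:-→d13:-→d14:-→d15:-→d16:H3 -> H3
  + 120.219.116.8/29 (H1) depth=29
  lookup 120.219.116.15: bits 01111000110110110111010000001111 walk d0:H1→d1:-→d2:-→d3:-→d4:-→d5:-→d6:-→d7:-→d8:-→d9:-→d10:-→d11:-→d12:-→d13:H0→d14:-→d15:-→d16:-→d17:-→d18:-→d19:-→d20:-→d21:-→d22:-→d23:-→d24:-→d25:-→d26:-→d27:-→d28:-→d29:H1→d30:-→d31:-→d32:H0 -> H0
  del 120.216.0.0/13 (clear depth 13)
  lookup 241.64.10.147: bits 1111000 walk d0:H1→d1:-→d2:-→d3:-→d4:-→d5:-→d6:-→d7:- -> H1
  lookup 88.152.137.250: bits 01011000100110001000100111111010 walk d0:H1→d1:-→d2:-→d3:-→d4:-→d5:-→d6:-→d7:-→d8:-→d9:-→d10:-→d11:-→d12:-→d13:-→d14:-→d15:-→d16:-→d17:-→d18:-→d19:-→d20:-→d21:-→d22:-→d23:-→d24:-→d25:-→d26:-→d27:-→d28:-→d29:-→d30:-→d31:-→d32:H5 -> H5
  lookup 120.219.116.8: bits 01111000110110110111010000001 walk d0:H1→d1:-→d2:-→d3:-→d4:-→d5:-→d6:-→d7:-→d8:-→d9:-→d10:-→d11:-→d12:-→d13:-→d14:-→d15:-→d16:-→d17:-→d18:-→d19:-→d20:-→d21:-→d22:-→d23:-→d24:-→d25:-→d26:-→d27:-→d28:-→d29:H1 -> H1
  + 0.0.0.0/0 (H0) depth=0
  del 88.152.137.250/32 (clear depth 32)
  + 88.152.136.0/21 (H5) depth=21
  + 234.199.0.0/16 (H4) depth=16
  del 234.199.0.0/16 (clear depth 16)

== LOOKUPS ==
["H3","H3","H5","H5","H3","H3","H0","H1","H5","H1"]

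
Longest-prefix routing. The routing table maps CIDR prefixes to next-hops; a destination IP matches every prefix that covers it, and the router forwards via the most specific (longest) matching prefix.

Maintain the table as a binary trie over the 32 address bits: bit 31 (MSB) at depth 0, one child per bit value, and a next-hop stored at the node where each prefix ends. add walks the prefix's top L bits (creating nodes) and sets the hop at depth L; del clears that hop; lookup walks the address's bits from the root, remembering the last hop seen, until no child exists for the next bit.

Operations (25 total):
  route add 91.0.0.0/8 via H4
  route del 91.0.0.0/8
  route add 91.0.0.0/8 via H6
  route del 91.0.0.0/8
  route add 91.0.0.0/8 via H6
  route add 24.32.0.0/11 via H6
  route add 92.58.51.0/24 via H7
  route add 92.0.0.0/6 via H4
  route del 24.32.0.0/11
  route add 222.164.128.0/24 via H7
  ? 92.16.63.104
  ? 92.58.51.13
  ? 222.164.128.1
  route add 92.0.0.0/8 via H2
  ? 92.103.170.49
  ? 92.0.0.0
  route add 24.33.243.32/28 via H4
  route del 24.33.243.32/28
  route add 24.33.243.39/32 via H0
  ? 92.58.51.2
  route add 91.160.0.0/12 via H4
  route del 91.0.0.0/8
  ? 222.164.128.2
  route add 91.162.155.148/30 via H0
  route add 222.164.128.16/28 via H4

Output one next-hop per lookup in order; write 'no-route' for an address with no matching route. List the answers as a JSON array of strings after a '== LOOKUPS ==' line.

Trace:
  add 91.0.0.0/8 -> H4 at depth 8
  - 91.0.0.0/8 clear@8
  add 91.0.0.0/8 -> H6 at depth 8
  - 91.0.0.0/8 clear@8
  add 91.0.0.0/8 -> H6 at depth 8
  add 24.32.0.0/11 -> H6 at depth 11
  add 92.58.51.0/24 -> H7 at depth 24
  add 92.0.0.0/6 -> H4 at depth 6
  - 24.32.0.0/11 clear@11
  add 222.164.128.0/24 -> H7 at depth 24
  lookup 92.16.63.104: bits 0101110000 walk d0:-→d1:-→d2:-→d3:-→d4:-→d5:-→d6:H4→d7:-→d8:-→d9:-→d10:- -> H4
  lookup 92.58.51.13: bits 010111000011101000110011 walk d0:-→d1:-→d2:-→d3:-→d4:-→d5:-→d6:H4→d7:-→d8:-→d9:-→d10:-→d11:-→d12:-→d13:-→d14:-→d15:-→d16:-→d17:-→d18:-→d19:-→d20:-→d21:-→d22:-→d23:-→d24:H7 -> H7
  lookup 222.164.128.1: bits 110111101010010010000000 walk d0:-→d1:-→d2:-→d3:-→d4:-→d5:-→d6:-→d7:-→d8:-→d9:-→d10:-→d11:-→d12:-→d13:-→d14:-→d15:-→d16:-→d17:-→d18:-→d19:-→d20:-→d21:-→d22:-→d23:-→d24:H7 -> H7
  add 92.0.0.0/8 -> H2 at depth 8
  lookup 92.103.170.49: bits 010111000 walk d0:-→d1:-→d2:-→d3:-→d4:-→d5:-→d6:H4→d7:-→d8:H2→d9:- -> H2
  lookup 92.0.0.0: bits 0101110000 walk d0:-→d1:-→d2:-→d3:-→d4:-→d5:-→d6:H4→d7:-→d8:H2→d9:-→d10:- -> H2
  add 24.33.243.32/28 -> H4 at depth 28
  - 24.33.243.32/28 clear@28
  add 24.33.243.39/32 -> H0 at depth 32
  lookup 92.58.51.2: bits 010111000011101000110011 walk d0:-→d1:-→d2:-→d3:-→d4:-→d5:-→d6:H4→d7:-→d8:H2→d9:-→d10:-→d11:-→d12:-→d13:-→d14:-→d15:-→d16:-→d17:-→d18:-→d19:-→d20:-→d21:-→d22:-→d23:-→d24:H7 -> H7
  add 91.160.0.0/12 -> H4 at depth 12
  - 91.0.0.0/8 clear@8
  lookup 222.164.128.2: bits 110111101010010010000000 walk d0:-→d1:-→d2:-→d3:-→d4:-→d5:-→d6:-→d7:-→d8:-→d9:-→d10:-→d11:-→d12:-→d13:-→d14:-→d15:-→d16:-→d17:-→d18:-→d19:-→d20:-→d21:-→d22:-→d23:-→d24:H7 -> H7
  add 91.162.155.148/30 -> H0 at depth 30
  add 222.164.128.16/28 -> H4 at depth 28

== LOOKUPS ==
["H4","H7","H7","H2","H2","H7","H7"]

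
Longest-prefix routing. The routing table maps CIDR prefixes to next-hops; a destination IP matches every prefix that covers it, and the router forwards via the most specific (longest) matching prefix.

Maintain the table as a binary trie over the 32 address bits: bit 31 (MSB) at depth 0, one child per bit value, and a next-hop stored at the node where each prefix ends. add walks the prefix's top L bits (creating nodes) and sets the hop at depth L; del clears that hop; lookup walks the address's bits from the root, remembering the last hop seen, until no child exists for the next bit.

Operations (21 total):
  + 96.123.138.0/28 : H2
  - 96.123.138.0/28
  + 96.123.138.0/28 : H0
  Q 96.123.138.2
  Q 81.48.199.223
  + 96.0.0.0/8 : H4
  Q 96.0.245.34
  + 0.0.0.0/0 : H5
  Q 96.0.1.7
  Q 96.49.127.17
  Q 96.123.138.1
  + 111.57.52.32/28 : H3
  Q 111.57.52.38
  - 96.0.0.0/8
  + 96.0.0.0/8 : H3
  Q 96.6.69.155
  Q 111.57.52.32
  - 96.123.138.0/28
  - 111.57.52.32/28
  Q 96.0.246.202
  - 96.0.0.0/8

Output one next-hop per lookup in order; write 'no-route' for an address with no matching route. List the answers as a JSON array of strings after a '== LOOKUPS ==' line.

Apply in order:
  + 96.123.138.0/28 (H2) depth=28
  del 96.123.138.0/28 (clear depth 28)
  + 96.123.138.0/28 (H0) depth=28
  Q 96.123.138.2: descend 0110000001111011100010100000 ; hops seen [H0] ; pick H0
  Q 81.48.199.223: descend 01 ; hops seen [∅] ; pick no-route
  + 96.0.0.0/8 (H4) depth=8
  Q 96.0.245.34: descend 011000000 ; hops seen [H4] ; pick H4
  + 0.0.0.0/0 (H5) depth=0
  Q 96.0.1.7: descend 011000000 ; hops seen [H5,H4] ; pick H4
  Q 96.49.127.17: descend 011000000 ; hops seen [H5,H4] ; pick H4
  Q 96.123.138.1: descend 0110000001111011100010100000 ; hops seen [H5,H4,H0] ; pick H0
  + 111.57.52.32/28 (H3) depth=28
  Q 111.57.52.38: descend 0110111100111001001101000010 ; hops seen [H5,H3] ; pick H3
  del 96.0.0.0/8 (clear depth 8)
  + 96.0.0.0/8 (H3) depth=8
  Q 96.6.69.155: descend 011000000 ; hops seen [H5,H3] ; pick H3
  Q 111.57.52.32: descend 0110111100111001001101000010 ; hops seen [H5,H3] ; pick H3
  del 96.123.138.0/28 (clear depth 28)
  del 111.57.52.32/28 (clear depth 28)
  Q 96.0.246.202: descend 011000000 ; hops seen [H5,H3] ; pick H3
  del 96.0.0.0/8 (clear depth 8)

== LOOKUPS ==
["H0","no-route","H4","H4","H4","H0","H3","H3","H3","H3"]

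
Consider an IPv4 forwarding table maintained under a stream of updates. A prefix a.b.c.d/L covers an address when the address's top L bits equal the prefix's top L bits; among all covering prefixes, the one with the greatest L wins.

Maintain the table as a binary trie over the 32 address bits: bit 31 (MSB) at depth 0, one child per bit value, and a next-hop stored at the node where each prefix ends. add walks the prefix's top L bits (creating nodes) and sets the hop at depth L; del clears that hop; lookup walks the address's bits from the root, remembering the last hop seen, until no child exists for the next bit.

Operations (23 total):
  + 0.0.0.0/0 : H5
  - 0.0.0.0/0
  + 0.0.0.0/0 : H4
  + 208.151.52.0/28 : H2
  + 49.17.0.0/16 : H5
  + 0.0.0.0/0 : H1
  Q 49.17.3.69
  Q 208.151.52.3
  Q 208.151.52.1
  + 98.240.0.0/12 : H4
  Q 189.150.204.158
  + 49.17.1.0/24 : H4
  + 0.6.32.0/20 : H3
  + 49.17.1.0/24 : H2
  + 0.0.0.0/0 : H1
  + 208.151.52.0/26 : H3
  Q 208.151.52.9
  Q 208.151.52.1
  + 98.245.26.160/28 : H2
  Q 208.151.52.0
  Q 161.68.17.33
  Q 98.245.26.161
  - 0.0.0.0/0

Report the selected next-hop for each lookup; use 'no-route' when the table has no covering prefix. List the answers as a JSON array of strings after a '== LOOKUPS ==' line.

Process each operation:
  add 0.0.0.0/0 -> H5 at depth 0
  - 0.0.0.0/0 clear@0
  add 0.0.0.0/0 -> H4 at depth 0
  add 208.151.52.0/28 -> H2 at depth 28
  add 49.17.0.0/16 -> H5 at depth 16
  add 0.0.0.0/0 -> H1 at depth 0
  lookup 49.17.3.69: bits 0011000100010001 walk d0:H1→d1:-→d2:-→d3:-→d4:-→d5:-→d6:-→d7:-→d8:-→d9:-→d10:-→d11:-→d12:-→d13:-→d14:-→d15:-→d16:H5 -> H5
  lookup 208.151.52.3: bits 1101000010010111001101000000 walk d0:H1→d1:-→d2:-→d3:-→d4:-→d5:-→d6:-→d7:-→d8:-→d9:-→d10:-→d11:-→d12:-→d13:-→d14:-→d15:-→d16:-→d17:-→d18:-→d19:-→d20:-→d21:-→d22:-→d23:-→d24:-→d25:-→d26:-→d27:-→d28:H2 -> H2
  lookup 208.151.52.1: bits 1101000010010111001101000000 walk d0:H1→d1:-→d2:-→d3:-→d4:-→d5:-→d6:-→d7:-→d8:-→d9:-→d10:-→d11:-→d12:-→d13:-→d14:-→d15:-→d16:-→d17:-→d18:-→d19:-→d20:-→d21:-→d22:-→d23:-→d24:-→d25:-→d26:-→d27:-→d28:H2 -> H2
  add 98.240.0.0/12 -> H4 at depth 12
  lookup 189.150.204.158: bits 1 walk d0:H1→d1:- -> H1
  add 49.17.1.0/24 -> H4 at depth 24
  add 0.6.32.0/20 -> H3 at depth 20
  add 49.17.1.0/24 -> H2 at depth 24
  add 0.0.0.0/0 -> H1 at depth 0
  add 208.151.52.0/26 -> H3 at depth 26
  lookup 208.151.52.9: bits 1101000010010111001101000000 walk d0:H1→d1:-→d2:-→d3:-→d4:-→d5:-→d6:-→d7:-→d8:-→d9:-→d10:-→d11:-→d12:-→d13:-→d14:-→d15:-→d16:-→d17:-→d18:-→d19:-→d20:-→d21:-→d22:-→d23:-→d24:-→d25:-→d26:H3→d27:-→d28:H2 -> H2
  lookup 208.151.52.1: bits 1101000010010111001101000000 walk d0:H1→d1:-→d2:-→d3:-→d4:-→d5:-→d6:-→d7:-→d8:-→d9:-→d10:-→d11:-→d12:-→d13:-→d14:-→d15:-→d16:-→d17:-→d18:-→d19:-→d20:-→d21:-→d22:-→d23:-→d24:-→d25:-→d26:H3→d27:-→d28:H2 -> H2
  add 98.245.26.160/28 -> H2 at depth 28
  lookup 208.151.52.0: bits 1101000010010111001101000000 walk d0:H1→d1:-→d2:-→d3:-→d4:-→d5:-→d6:-→d7:-→d8:-→d9:-→d10:-→d11:-→d12:-→d13:-→d14:-→d15:-→d16:-→d17:-→d18:-→d19:-→d20:-→d21:-→d22:-→d23:-→d24:-→d25:-→d26:H3→d27:-→d28:H2 -> H2
  lookup 161.68.17.33: bits 1 walk d0:H1→d1:- -> H1
  lookup 98.245.26.161: bits 0110001011110101000110101010 walk d0:H1→d1:-→d2:-→d3:-→d4:-→d5:-→d6:-→d7:-→d8:-→d9:-→d10:-→d11:-→d12:H4→d13:-→d14:-→d15:-→d16:-→d17:-→d18:-→d19:-→d20:-→d21:-→d22:-→d23:-→d24:-→d25:-→d26:-→d27:-→d28:H2 -> H2
  - 0.0.0.0/0 clear@0

== LOOKUPS ==
["H5","H2","H2","H1","H2","H2","H2","H1","H2"]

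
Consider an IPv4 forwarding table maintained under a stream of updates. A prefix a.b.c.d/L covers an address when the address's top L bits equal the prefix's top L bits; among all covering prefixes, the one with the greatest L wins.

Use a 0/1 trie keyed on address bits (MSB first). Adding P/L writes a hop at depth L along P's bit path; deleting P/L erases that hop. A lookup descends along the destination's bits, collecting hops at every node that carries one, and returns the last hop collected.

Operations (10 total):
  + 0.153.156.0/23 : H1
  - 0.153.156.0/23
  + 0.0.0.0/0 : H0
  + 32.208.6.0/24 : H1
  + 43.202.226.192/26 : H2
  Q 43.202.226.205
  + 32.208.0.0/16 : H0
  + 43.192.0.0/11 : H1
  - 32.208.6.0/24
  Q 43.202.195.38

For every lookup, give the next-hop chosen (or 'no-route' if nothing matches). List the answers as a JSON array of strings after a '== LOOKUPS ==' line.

Trace:
  add 0.153.156.0/23 -> H1 at depth 23
  del 0.153.156.0/23 (clear depth 23)
  add 0.0.0.0/0 -> H0 at depth 0
  add 32.208.6.0/24 -> H1 at depth 24
  add 43.202.226.192/26 -> H2 at depth 26
  Q 43.202.226.205: descend 00101011110010101110001011 ; hops seen [H0,H2] ; pick H2
  add 32.208.0.0/16 -> H0 at depth 16
  add 43.192.0.0/11 -> H1 at depth 11
  del 32.208.6.0/24 (clear depth 24)
  Q 43.202.195.38: descend 001010111100101011 ; hops seen [H0,H1] ; pick H1

== LOOKUPS ==
["H2","H1"]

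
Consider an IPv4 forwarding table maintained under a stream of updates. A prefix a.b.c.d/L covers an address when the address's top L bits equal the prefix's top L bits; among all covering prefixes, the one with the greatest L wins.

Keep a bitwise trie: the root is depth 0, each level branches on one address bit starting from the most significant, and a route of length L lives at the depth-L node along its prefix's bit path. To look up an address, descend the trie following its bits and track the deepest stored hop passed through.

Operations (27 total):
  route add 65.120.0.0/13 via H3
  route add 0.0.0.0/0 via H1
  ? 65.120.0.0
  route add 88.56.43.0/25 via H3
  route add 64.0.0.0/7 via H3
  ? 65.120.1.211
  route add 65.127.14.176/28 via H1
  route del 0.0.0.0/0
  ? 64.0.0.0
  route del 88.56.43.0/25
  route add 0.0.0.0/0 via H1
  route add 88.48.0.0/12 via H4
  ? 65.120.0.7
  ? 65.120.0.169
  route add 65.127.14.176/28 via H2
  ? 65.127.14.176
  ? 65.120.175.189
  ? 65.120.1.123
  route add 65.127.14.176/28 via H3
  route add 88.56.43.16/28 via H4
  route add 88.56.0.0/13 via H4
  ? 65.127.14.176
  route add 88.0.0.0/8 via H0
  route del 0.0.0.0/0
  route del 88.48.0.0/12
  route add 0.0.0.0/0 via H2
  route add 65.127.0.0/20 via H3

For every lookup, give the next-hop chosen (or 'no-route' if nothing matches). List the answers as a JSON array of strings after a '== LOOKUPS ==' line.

Trace:
  add 65.120.0.0/13 -> H3 at depth 13
  add 0.0.0.0/0 -> H1 at depth 0
  ? 65.120.0.0  path d0:H1→d1:-→d2:-→d3:-→d4:-→d5:-→d6:-→d7:-→d8:-→d9:-→d10:-→d11:-→d12:-→d13:H3  best=H3
  add 88.56.43.0/25 -> H3 at depth 25
  add 64.0.0.0/7 -> H3 at depth 7
  ? 65.120.1.211  path d0:H1→d1:-→d2:-→d3:-→d4:-→d5:-→d6:-→d7:H3→d8:-→d9:-→d10:-→d11:-→d12:-→d13:H3  best=H3
  add 65.127.14.176/28 -> H1 at depth 28
  del 0.0.0.0/0 (clear depth 0)
  ? 64.0.0.0  path d0:-→d1:-→d2:-→d3:-→d4:-→d5:-→d6:-→d7:H3  best=H3
  del 88.56.43.0/25 (clear depth 25)
  add 0.0.0.0/0 -> H1 at depth 0
  add 88.48.0.0/12 -> H4 at depth 12
  ? 65.120.0.7  path d0:H1→d1:-→d2:-→d3:-→d4:-→d5:-→d6:-→d7:H3→d8:-→d9:-→d10:-→d11:-→d12:-→d13:H3  best=H3
  ? 65.120.0.169  path d0:H1→d1:-→d2:-→d3:-→d4:-→d5:-→d6:-→d7:H3→d8:-→d9:-→d10:-→d11:-→d12:-→d13:H3  best=H3
  add 65.127.14.176/28 -> H2 at depth 28
  ? 65.127.14.176  path d0:H1→d1:-→d2:-→d3:-→d4:-→d5:-→d6:-→d7:H3→d8:-→d9:-→d10:-→d11:-→d12:-→d13:H3→d14:-→d15:-→d16:-→d17:-→d18:-→d19:-→d20:-→d21:-→d22:-→d23:-→d24:-→d25:-→d26:-→d27:-→d28:H2  best=H2
  ? 65.120.175.189  path d0:H1→d1:-→d2:-→d3:-→d4:-→d5:-→d6:-→d7:H3→d8:-→d9:-→d10:-→d11:-→d12:-→d13:H3  best=H3
  ? 65.120.1.123  path d0:H1→d1:-→d2:-→d3:-→d4:-→d5:-→d6:-→d7:H3→d8:-→d9:-→d10:-→d11:-→d12:-→d13:H3  best=H3
  add 65.127.14.176/28 -> H3 at depth 28
  add 88.56.43.16/28 -> H4 at depth 28
  add 88.56.0.0/13 -> H4 at depth 13
  ? 65.127.14.176  path d0:H1→d1:-→d2:-→d3:-→d4:-→d5:-→d6:-→d7:H3→d8:-→d9:-→d10:-→d11:-→d12:-→d13:H3→d14:-→d15:-→d16:-→d17:-→d18:-→d19:-→d20:-→d21:-→d22:-→d23:-→d24:-→d25:-→d26:-→d27:-→d28:H3  best=H3
  add 88.0.0.0/8 -> H0 at depth 8
  del 0.0.0.0/0 (clear depth 0)
  del 88.48.0.0/12 (clear depth 12)
  add 0.0.0.0/0 -> H2 at depth 0
  add 65.127.0.0/20 -> H3 at depth 20

== LOOKUPS ==
["H3","H3","H3","H3","H3","H2","H3","H3","H3"]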